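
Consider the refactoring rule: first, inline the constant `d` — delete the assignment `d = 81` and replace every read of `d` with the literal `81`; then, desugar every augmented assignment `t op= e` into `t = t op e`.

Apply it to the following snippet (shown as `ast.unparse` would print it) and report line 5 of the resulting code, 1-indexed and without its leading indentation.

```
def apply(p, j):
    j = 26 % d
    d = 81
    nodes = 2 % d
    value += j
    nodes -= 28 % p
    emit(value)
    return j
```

Transformed code:
def apply(p, j):
    j = 26 % 81
    nodes = 2 % 81
    value = value + j
    nodes = nodes - 28 % p
    emit(value)
    return j

nodes = nodes - 28 % p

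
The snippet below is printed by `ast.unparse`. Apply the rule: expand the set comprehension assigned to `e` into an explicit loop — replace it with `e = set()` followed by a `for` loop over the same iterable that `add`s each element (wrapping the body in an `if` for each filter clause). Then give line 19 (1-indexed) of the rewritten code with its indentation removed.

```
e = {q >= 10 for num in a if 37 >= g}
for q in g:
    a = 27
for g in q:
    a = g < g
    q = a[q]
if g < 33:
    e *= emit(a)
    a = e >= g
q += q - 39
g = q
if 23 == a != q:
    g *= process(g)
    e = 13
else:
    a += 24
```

a += 24

Transformed code:
e = set()
for num in a:
    if 37 >= g:
        e.add(q >= 10)
for q in g:
    a = 27
for g in q:
    a = g < g
    q = a[q]
if g < 33:
    e *= emit(a)
    a = e >= g
q += q - 39
g = q
if 23 == a != q:
    g *= process(g)
    e = 13
else:
    a += 24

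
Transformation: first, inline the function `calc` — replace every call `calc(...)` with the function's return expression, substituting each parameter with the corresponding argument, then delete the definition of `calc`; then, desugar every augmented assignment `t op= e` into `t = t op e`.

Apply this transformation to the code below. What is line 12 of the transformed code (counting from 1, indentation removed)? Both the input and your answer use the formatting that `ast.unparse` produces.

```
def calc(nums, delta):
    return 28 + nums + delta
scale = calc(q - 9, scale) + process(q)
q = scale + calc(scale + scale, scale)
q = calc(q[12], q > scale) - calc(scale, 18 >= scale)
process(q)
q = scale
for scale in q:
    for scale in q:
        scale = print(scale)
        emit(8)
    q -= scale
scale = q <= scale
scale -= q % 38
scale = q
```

scale = scale - q % 38

Transformed code:
scale = 28 + (q - 9) + scale + process(q)
q = scale + (28 + (scale + scale) + scale)
q = 28 + q[12] + (q > scale) - (28 + scale + (18 >= scale))
process(q)
q = scale
for scale in q:
    for scale in q:
        scale = print(scale)
        emit(8)
    q = q - scale
scale = q <= scale
scale = scale - q % 38
scale = q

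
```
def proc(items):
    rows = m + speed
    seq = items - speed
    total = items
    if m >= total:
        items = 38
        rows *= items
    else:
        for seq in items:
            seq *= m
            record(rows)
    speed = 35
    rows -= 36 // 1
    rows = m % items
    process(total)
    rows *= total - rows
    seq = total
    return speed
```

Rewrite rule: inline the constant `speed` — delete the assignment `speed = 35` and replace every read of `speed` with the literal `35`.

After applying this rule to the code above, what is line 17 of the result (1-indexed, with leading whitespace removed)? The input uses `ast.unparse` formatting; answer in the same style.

Transformed code:
def proc(items):
    rows = m + 35
    seq = items - 35
    total = items
    if m >= total:
        items = 38
        rows *= items
    else:
        for seq in items:
            seq *= m
            record(rows)
    rows -= 36 // 1
    rows = m % items
    process(total)
    rows *= total - rows
    seq = total
    return 35

return 35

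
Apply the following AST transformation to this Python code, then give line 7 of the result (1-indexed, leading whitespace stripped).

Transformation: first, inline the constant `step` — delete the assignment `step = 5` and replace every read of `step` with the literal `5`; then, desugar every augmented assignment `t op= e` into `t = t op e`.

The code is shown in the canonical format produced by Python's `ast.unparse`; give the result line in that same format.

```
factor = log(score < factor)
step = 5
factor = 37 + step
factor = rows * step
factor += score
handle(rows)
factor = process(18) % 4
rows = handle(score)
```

Transformed code:
factor = log(score < factor)
factor = 37 + 5
factor = rows * 5
factor = factor + score
handle(rows)
factor = process(18) % 4
rows = handle(score)

rows = handle(score)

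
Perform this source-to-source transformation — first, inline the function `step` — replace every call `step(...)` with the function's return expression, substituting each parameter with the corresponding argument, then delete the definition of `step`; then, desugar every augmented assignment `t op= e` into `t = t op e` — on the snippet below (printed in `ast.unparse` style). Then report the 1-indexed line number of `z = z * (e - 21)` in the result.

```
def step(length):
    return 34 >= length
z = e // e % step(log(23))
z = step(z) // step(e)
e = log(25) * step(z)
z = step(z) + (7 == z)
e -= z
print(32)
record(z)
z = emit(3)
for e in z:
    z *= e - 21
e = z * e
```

Transformed code:
z = e // e % (34 >= log(23))
z = (34 >= z) // (34 >= e)
e = log(25) * (34 >= z)
z = (34 >= z) + (7 == z)
e = e - z
print(32)
record(z)
z = emit(3)
for e in z:
    z = z * (e - 21)
e = z * e

10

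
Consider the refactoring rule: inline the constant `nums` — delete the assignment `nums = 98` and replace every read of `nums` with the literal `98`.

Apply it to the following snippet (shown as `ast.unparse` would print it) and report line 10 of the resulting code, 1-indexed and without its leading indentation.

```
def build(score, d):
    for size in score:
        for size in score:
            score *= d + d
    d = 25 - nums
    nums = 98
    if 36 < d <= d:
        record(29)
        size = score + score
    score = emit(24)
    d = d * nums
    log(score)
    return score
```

d = d * 98

Transformed code:
def build(score, d):
    for size in score:
        for size in score:
            score *= d + d
    d = 25 - 98
    if 36 < d <= d:
        record(29)
        size = score + score
    score = emit(24)
    d = d * 98
    log(score)
    return score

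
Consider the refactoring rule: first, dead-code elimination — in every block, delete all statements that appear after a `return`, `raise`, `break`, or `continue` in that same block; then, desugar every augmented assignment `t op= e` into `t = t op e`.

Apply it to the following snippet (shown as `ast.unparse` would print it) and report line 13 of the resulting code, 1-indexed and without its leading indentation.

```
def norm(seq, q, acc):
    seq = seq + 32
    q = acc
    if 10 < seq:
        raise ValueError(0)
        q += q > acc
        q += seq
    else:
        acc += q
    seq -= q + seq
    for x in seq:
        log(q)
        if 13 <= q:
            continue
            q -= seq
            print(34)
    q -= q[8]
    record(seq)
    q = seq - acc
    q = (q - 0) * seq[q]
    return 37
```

Transformed code:
def norm(seq, q, acc):
    seq = seq + 32
    q = acc
    if 10 < seq:
        raise ValueError(0)
    else:
        acc = acc + q
    seq = seq - (q + seq)
    for x in seq:
        log(q)
        if 13 <= q:
            continue
    q = q - q[8]
    record(seq)
    q = seq - acc
    q = (q - 0) * seq[q]
    return 37

q = q - q[8]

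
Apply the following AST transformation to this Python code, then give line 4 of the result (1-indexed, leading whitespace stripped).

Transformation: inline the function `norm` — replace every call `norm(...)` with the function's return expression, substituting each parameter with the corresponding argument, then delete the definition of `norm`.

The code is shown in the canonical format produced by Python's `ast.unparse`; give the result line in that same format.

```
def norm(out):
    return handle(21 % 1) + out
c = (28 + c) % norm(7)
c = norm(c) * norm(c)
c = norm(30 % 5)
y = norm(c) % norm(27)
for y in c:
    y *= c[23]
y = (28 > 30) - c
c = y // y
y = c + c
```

y = (handle(21 % 1) + c) % (handle(21 % 1) + 27)

Transformed code:
c = (28 + c) % (handle(21 % 1) + 7)
c = (handle(21 % 1) + c) * (handle(21 % 1) + c)
c = handle(21 % 1) + 30 % 5
y = (handle(21 % 1) + c) % (handle(21 % 1) + 27)
for y in c:
    y *= c[23]
y = (28 > 30) - c
c = y // y
y = c + c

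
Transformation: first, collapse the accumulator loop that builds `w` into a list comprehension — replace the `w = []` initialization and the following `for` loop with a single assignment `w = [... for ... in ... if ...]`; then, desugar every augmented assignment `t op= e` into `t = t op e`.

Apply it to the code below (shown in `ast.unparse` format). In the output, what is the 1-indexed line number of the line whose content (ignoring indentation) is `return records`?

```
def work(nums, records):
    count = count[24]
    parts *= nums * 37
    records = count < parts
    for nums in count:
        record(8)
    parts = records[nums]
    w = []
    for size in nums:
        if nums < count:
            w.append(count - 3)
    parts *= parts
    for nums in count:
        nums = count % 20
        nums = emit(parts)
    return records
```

13

Transformed code:
def work(nums, records):
    count = count[24]
    parts = parts * (nums * 37)
    records = count < parts
    for nums in count:
        record(8)
    parts = records[nums]
    w = [count - 3 for size in nums if nums < count]
    parts = parts * parts
    for nums in count:
        nums = count % 20
        nums = emit(parts)
    return records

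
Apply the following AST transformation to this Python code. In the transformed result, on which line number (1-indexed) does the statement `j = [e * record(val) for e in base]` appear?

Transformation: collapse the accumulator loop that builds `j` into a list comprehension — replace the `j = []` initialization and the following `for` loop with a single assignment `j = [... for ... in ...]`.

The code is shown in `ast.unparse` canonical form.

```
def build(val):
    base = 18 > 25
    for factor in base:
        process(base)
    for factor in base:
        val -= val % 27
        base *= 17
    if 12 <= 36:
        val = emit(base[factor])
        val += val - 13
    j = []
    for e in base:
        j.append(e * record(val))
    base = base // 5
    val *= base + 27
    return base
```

11

Transformed code:
def build(val):
    base = 18 > 25
    for factor in base:
        process(base)
    for factor in base:
        val -= val % 27
        base *= 17
    if 12 <= 36:
        val = emit(base[factor])
        val += val - 13
    j = [e * record(val) for e in base]
    base = base // 5
    val *= base + 27
    return base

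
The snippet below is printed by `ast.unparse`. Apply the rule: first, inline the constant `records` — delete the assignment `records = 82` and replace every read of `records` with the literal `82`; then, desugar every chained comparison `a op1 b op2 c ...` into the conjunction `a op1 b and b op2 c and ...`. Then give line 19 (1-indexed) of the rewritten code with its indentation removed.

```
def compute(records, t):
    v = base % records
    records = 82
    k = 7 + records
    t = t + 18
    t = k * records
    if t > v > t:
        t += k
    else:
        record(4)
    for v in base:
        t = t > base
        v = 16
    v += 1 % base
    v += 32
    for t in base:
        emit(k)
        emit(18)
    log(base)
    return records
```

Transformed code:
def compute(records, t):
    v = base % 82
    k = 7 + 82
    t = t + 18
    t = k * 82
    if t > v and v > t:
        t += k
    else:
        record(4)
    for v in base:
        t = t > base
        v = 16
    v += 1 % base
    v += 32
    for t in base:
        emit(k)
        emit(18)
    log(base)
    return 82

return 82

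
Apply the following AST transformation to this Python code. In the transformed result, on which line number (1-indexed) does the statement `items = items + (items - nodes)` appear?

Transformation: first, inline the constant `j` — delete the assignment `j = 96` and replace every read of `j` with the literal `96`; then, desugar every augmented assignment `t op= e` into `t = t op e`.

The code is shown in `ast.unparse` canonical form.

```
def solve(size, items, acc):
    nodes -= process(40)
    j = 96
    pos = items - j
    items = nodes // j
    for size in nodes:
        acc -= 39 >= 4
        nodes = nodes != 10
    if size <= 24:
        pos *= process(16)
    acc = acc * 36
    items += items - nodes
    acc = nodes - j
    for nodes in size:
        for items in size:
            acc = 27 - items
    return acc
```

Transformed code:
def solve(size, items, acc):
    nodes = nodes - process(40)
    pos = items - 96
    items = nodes // 96
    for size in nodes:
        acc = acc - (39 >= 4)
        nodes = nodes != 10
    if size <= 24:
        pos = pos * process(16)
    acc = acc * 36
    items = items + (items - nodes)
    acc = nodes - 96
    for nodes in size:
        for items in size:
            acc = 27 - items
    return acc

11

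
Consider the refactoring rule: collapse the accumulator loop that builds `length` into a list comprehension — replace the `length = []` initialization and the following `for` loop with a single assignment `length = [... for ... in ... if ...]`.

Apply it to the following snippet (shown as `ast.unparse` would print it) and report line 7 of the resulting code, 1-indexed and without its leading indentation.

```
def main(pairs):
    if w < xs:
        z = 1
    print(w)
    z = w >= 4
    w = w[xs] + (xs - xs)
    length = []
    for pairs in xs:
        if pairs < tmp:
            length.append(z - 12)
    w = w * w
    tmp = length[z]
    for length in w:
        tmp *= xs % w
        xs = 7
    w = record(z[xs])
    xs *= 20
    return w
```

Transformed code:
def main(pairs):
    if w < xs:
        z = 1
    print(w)
    z = w >= 4
    w = w[xs] + (xs - xs)
    length = [z - 12 for pairs in xs if pairs < tmp]
    w = w * w
    tmp = length[z]
    for length in w:
        tmp *= xs % w
        xs = 7
    w = record(z[xs])
    xs *= 20
    return w

length = [z - 12 for pairs in xs if pairs < tmp]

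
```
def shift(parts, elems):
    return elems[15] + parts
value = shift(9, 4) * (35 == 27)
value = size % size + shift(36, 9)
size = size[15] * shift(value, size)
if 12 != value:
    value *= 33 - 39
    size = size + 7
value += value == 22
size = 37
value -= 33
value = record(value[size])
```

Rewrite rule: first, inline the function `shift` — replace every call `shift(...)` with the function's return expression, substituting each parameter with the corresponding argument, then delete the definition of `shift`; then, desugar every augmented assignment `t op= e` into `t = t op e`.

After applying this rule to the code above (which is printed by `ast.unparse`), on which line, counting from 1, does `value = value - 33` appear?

Transformed code:
value = (4[15] + 9) * (35 == 27)
value = size % size + (9[15] + 36)
size = size[15] * (size[15] + value)
if 12 != value:
    value = value * (33 - 39)
    size = size + 7
value = value + (value == 22)
size = 37
value = value - 33
value = record(value[size])

9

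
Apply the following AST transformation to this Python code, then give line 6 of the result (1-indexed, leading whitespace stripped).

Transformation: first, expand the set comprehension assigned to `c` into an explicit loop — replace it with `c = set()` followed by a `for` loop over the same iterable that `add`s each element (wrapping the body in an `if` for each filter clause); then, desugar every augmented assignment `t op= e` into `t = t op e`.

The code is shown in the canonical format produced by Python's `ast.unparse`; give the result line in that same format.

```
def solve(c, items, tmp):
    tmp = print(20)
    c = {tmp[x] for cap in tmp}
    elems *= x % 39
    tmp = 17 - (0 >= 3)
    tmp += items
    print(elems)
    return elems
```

elems = elems * (x % 39)

Transformed code:
def solve(c, items, tmp):
    tmp = print(20)
    c = set()
    for cap in tmp:
        c.add(tmp[x])
    elems = elems * (x % 39)
    tmp = 17 - (0 >= 3)
    tmp = tmp + items
    print(elems)
    return elems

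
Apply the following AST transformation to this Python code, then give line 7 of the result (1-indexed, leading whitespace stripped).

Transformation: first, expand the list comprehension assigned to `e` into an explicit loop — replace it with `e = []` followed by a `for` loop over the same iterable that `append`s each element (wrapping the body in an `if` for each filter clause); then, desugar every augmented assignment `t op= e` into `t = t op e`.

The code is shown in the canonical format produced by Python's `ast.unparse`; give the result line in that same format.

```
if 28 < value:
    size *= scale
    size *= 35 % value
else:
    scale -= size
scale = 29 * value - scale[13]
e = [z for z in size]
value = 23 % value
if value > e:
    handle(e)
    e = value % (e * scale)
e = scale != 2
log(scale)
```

Transformed code:
if 28 < value:
    size = size * scale
    size = size * (35 % value)
else:
    scale = scale - size
scale = 29 * value - scale[13]
e = []
for z in size:
    e.append(z)
value = 23 % value
if value > e:
    handle(e)
    e = value % (e * scale)
e = scale != 2
log(scale)

e = []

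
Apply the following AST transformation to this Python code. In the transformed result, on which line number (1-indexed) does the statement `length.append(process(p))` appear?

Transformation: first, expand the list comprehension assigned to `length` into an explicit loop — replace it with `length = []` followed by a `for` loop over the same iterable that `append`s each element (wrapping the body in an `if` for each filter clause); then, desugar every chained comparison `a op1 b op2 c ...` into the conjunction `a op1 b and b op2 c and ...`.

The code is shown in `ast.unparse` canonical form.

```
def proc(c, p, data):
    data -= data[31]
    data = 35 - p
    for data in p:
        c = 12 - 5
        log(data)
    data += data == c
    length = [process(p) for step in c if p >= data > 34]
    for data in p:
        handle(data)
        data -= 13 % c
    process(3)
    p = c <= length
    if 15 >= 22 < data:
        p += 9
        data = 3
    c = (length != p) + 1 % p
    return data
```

11

Transformed code:
def proc(c, p, data):
    data -= data[31]
    data = 35 - p
    for data in p:
        c = 12 - 5
        log(data)
    data += data == c
    length = []
    for step in c:
        if p >= data and data > 34:
            length.append(process(p))
    for data in p:
        handle(data)
        data -= 13 % c
    process(3)
    p = c <= length
    if 15 >= 22 and 22 < data:
        p += 9
        data = 3
    c = (length != p) + 1 % p
    return data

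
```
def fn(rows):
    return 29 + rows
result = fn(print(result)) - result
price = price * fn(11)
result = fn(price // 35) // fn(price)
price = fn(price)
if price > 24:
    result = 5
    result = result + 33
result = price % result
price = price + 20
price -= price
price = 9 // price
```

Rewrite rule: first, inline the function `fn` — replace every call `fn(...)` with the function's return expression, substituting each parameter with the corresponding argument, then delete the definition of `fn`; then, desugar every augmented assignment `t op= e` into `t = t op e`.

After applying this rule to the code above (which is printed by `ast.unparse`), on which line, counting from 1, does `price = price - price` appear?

Transformed code:
result = 29 + print(result) - result
price = price * (29 + 11)
result = (29 + price // 35) // (29 + price)
price = 29 + price
if price > 24:
    result = 5
    result = result + 33
result = price % result
price = price + 20
price = price - price
price = 9 // price

10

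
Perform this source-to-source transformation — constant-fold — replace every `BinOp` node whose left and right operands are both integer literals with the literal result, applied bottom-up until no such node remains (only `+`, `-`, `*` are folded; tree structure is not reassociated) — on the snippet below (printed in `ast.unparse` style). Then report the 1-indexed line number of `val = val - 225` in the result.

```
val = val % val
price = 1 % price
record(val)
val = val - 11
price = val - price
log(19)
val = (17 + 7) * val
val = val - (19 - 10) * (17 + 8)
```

Transformed code:
val = val % val
price = 1 % price
record(val)
val = val - 11
price = val - price
log(19)
val = 24 * val
val = val - 225

8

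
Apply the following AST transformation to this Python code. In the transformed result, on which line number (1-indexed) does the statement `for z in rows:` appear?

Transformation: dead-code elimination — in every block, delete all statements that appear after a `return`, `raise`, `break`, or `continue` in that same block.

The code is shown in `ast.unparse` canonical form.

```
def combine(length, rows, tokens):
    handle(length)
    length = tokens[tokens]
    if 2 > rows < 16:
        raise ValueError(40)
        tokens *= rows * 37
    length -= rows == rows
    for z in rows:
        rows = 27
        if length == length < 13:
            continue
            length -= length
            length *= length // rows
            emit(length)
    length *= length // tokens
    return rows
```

7

Transformed code:
def combine(length, rows, tokens):
    handle(length)
    length = tokens[tokens]
    if 2 > rows < 16:
        raise ValueError(40)
    length -= rows == rows
    for z in rows:
        rows = 27
        if length == length < 13:
            continue
    length *= length // tokens
    return rows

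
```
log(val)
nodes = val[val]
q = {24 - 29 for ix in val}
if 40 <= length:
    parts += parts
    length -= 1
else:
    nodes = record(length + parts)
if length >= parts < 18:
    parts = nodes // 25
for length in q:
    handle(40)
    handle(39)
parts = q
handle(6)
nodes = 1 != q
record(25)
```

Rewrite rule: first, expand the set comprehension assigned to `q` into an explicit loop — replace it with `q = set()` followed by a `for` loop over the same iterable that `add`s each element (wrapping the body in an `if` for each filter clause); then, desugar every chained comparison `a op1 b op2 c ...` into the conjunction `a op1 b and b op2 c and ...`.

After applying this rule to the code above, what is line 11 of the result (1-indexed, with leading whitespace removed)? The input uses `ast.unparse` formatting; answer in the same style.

if length >= parts and parts < 18:

Transformed code:
log(val)
nodes = val[val]
q = set()
for ix in val:
    q.add(24 - 29)
if 40 <= length:
    parts += parts
    length -= 1
else:
    nodes = record(length + parts)
if length >= parts and parts < 18:
    parts = nodes // 25
for length in q:
    handle(40)
    handle(39)
parts = q
handle(6)
nodes = 1 != q
record(25)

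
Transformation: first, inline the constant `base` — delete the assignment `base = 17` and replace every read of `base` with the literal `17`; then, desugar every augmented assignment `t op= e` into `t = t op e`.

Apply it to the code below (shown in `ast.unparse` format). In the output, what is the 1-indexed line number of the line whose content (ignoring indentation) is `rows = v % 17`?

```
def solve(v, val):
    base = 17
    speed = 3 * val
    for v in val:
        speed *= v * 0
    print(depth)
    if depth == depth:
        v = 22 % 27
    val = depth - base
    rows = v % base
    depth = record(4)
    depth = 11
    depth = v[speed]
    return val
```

9

Transformed code:
def solve(v, val):
    speed = 3 * val
    for v in val:
        speed = speed * (v * 0)
    print(depth)
    if depth == depth:
        v = 22 % 27
    val = depth - 17
    rows = v % 17
    depth = record(4)
    depth = 11
    depth = v[speed]
    return val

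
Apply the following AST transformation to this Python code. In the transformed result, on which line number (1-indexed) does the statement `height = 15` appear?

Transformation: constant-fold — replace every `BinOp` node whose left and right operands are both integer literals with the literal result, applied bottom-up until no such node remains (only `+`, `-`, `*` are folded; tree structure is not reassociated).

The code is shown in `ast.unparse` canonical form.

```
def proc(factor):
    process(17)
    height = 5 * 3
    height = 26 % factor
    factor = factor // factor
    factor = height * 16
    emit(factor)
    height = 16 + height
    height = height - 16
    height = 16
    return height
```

Transformed code:
def proc(factor):
    process(17)
    height = 15
    height = 26 % factor
    factor = factor // factor
    factor = height * 16
    emit(factor)
    height = 16 + height
    height = height - 16
    height = 16
    return height

3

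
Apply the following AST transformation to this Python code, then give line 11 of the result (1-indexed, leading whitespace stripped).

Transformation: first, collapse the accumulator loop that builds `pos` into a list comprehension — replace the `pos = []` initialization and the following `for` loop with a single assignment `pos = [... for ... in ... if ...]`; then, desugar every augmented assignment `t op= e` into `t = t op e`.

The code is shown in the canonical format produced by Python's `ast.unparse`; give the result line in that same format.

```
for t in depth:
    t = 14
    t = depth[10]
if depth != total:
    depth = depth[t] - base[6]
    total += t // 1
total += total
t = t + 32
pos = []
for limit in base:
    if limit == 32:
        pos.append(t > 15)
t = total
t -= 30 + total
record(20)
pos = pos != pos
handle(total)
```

t = t - (30 + total)

Transformed code:
for t in depth:
    t = 14
    t = depth[10]
if depth != total:
    depth = depth[t] - base[6]
    total = total + t // 1
total = total + total
t = t + 32
pos = [t > 15 for limit in base if limit == 32]
t = total
t = t - (30 + total)
record(20)
pos = pos != pos
handle(total)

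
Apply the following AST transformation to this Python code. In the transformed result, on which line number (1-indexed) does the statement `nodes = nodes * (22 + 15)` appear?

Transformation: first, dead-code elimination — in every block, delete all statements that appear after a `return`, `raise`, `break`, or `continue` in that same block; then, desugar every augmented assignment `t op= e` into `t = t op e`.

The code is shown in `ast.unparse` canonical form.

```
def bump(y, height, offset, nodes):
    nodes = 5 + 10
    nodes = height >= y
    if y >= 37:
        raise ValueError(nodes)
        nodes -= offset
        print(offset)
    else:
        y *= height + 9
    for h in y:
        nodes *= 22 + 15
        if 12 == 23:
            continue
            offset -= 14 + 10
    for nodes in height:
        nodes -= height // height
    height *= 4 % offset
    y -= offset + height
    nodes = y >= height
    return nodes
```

Transformed code:
def bump(y, height, offset, nodes):
    nodes = 5 + 10
    nodes = height >= y
    if y >= 37:
        raise ValueError(nodes)
    else:
        y = y * (height + 9)
    for h in y:
        nodes = nodes * (22 + 15)
        if 12 == 23:
            continue
    for nodes in height:
        nodes = nodes - height // height
    height = height * (4 % offset)
    y = y - (offset + height)
    nodes = y >= height
    return nodes

9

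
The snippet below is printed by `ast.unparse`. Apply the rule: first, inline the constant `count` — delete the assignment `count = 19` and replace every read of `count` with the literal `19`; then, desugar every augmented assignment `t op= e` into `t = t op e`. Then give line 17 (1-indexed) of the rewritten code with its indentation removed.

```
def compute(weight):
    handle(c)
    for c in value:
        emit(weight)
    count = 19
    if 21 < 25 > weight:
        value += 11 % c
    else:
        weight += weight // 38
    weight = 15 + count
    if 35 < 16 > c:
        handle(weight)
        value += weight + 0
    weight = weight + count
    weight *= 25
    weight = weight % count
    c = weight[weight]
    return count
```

return 19

Transformed code:
def compute(weight):
    handle(c)
    for c in value:
        emit(weight)
    if 21 < 25 > weight:
        value = value + 11 % c
    else:
        weight = weight + weight // 38
    weight = 15 + 19
    if 35 < 16 > c:
        handle(weight)
        value = value + (weight + 0)
    weight = weight + 19
    weight = weight * 25
    weight = weight % 19
    c = weight[weight]
    return 19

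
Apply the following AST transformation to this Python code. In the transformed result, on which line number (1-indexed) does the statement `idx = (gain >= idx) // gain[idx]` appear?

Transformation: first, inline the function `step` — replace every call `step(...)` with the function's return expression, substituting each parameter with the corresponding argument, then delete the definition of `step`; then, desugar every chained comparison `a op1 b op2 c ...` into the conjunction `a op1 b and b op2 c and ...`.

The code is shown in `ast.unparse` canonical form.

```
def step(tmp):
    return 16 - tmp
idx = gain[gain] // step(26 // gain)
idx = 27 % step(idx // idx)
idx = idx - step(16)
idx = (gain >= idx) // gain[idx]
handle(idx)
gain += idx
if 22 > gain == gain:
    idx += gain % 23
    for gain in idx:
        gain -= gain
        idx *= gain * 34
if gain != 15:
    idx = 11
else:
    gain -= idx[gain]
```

Transformed code:
idx = gain[gain] // (16 - 26 // gain)
idx = 27 % (16 - idx // idx)
idx = idx - (16 - 16)
idx = (gain >= idx) // gain[idx]
handle(idx)
gain += idx
if 22 > gain and gain == gain:
    idx += gain % 23
    for gain in idx:
        gain -= gain
        idx *= gain * 34
if gain != 15:
    idx = 11
else:
    gain -= idx[gain]

4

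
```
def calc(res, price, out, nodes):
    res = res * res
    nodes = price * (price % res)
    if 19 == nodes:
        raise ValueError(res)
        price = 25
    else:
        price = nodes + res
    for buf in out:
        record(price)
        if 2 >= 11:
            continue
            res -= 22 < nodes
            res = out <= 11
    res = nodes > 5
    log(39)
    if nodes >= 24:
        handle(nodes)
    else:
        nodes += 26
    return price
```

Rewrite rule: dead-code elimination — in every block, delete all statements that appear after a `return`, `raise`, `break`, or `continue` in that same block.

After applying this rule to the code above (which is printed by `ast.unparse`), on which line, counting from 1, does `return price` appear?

Transformed code:
def calc(res, price, out, nodes):
    res = res * res
    nodes = price * (price % res)
    if 19 == nodes:
        raise ValueError(res)
    else:
        price = nodes + res
    for buf in out:
        record(price)
        if 2 >= 11:
            continue
    res = nodes > 5
    log(39)
    if nodes >= 24:
        handle(nodes)
    else:
        nodes += 26
    return price

18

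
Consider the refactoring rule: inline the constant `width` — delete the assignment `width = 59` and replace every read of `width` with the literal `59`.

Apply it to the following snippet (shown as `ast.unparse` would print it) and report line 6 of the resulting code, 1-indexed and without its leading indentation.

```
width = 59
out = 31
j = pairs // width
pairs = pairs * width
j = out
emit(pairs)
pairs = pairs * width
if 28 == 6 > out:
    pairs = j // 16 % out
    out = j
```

pairs = pairs * 59

Transformed code:
out = 31
j = pairs // 59
pairs = pairs * 59
j = out
emit(pairs)
pairs = pairs * 59
if 28 == 6 > out:
    pairs = j // 16 % out
    out = j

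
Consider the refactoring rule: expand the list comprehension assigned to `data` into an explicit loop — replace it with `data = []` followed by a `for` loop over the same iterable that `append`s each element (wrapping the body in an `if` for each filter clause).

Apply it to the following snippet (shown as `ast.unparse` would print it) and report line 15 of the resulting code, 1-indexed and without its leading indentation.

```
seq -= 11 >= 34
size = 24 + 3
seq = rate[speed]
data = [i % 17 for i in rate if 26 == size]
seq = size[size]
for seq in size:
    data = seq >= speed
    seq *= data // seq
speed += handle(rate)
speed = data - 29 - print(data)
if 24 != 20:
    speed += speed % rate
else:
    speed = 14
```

Transformed code:
seq -= 11 >= 34
size = 24 + 3
seq = rate[speed]
data = []
for i in rate:
    if 26 == size:
        data.append(i % 17)
seq = size[size]
for seq in size:
    data = seq >= speed
    seq *= data // seq
speed += handle(rate)
speed = data - 29 - print(data)
if 24 != 20:
    speed += speed % rate
else:
    speed = 14

speed += speed % rate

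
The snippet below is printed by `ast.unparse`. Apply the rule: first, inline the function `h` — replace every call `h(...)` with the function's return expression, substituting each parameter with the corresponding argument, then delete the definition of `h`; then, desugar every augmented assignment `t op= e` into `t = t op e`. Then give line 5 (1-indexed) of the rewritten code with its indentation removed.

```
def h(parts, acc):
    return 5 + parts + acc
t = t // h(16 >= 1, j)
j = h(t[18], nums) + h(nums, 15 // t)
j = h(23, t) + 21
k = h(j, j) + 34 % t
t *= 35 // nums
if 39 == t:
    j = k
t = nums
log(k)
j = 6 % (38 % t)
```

t = t * (35 // nums)

Transformed code:
t = t // (5 + (16 >= 1) + j)
j = 5 + t[18] + nums + (5 + nums + 15 // t)
j = 5 + 23 + t + 21
k = 5 + j + j + 34 % t
t = t * (35 // nums)
if 39 == t:
    j = k
t = nums
log(k)
j = 6 % (38 % t)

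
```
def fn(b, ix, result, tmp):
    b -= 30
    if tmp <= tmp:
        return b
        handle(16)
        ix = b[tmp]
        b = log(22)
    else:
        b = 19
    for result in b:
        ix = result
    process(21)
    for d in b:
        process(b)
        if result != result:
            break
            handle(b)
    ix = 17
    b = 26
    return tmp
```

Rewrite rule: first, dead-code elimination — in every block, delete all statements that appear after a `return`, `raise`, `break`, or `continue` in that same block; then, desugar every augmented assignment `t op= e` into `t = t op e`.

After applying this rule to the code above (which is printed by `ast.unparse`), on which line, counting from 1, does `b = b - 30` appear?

Transformed code:
def fn(b, ix, result, tmp):
    b = b - 30
    if tmp <= tmp:
        return b
    else:
        b = 19
    for result in b:
        ix = result
    process(21)
    for d in b:
        process(b)
        if result != result:
            break
    ix = 17
    b = 26
    return tmp

2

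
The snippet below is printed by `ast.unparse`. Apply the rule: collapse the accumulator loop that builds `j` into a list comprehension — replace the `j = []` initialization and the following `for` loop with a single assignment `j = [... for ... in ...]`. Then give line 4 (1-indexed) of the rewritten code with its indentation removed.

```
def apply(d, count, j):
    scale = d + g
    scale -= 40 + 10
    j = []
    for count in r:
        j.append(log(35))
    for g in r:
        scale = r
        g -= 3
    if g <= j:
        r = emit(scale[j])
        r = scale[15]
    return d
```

j = [log(35) for count in r]

Transformed code:
def apply(d, count, j):
    scale = d + g
    scale -= 40 + 10
    j = [log(35) for count in r]
    for g in r:
        scale = r
        g -= 3
    if g <= j:
        r = emit(scale[j])
        r = scale[15]
    return d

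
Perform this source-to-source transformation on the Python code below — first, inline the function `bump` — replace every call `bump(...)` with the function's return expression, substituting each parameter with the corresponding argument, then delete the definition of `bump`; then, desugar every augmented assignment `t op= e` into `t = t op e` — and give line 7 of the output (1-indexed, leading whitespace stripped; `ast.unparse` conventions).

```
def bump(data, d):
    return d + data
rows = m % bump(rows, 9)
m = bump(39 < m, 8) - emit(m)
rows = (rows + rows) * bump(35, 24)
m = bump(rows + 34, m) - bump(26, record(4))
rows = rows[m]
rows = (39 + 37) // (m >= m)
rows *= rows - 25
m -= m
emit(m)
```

Transformed code:
rows = m % (9 + rows)
m = 8 + (39 < m) - emit(m)
rows = (rows + rows) * (24 + 35)
m = m + (rows + 34) - (record(4) + 26)
rows = rows[m]
rows = (39 + 37) // (m >= m)
rows = rows * (rows - 25)
m = m - m
emit(m)

rows = rows * (rows - 25)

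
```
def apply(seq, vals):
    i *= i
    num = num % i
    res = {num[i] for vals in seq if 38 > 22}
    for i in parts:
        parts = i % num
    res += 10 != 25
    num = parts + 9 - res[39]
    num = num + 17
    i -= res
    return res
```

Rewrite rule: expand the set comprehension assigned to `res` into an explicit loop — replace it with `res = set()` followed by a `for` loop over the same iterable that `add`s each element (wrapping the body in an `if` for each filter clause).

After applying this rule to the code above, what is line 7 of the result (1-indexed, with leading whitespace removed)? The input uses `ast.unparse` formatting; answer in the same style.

res.add(num[i])

Transformed code:
def apply(seq, vals):
    i *= i
    num = num % i
    res = set()
    for vals in seq:
        if 38 > 22:
            res.add(num[i])
    for i in parts:
        parts = i % num
    res += 10 != 25
    num = parts + 9 - res[39]
    num = num + 17
    i -= res
    return res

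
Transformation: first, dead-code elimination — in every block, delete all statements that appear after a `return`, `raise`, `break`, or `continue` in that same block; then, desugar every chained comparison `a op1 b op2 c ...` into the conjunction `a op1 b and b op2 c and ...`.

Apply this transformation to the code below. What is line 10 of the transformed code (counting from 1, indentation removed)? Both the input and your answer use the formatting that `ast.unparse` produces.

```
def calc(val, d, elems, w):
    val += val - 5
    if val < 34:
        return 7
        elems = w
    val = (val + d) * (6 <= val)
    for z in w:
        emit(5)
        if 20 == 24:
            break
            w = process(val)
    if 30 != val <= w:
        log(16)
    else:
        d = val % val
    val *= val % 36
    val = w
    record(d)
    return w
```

Transformed code:
def calc(val, d, elems, w):
    val += val - 5
    if val < 34:
        return 7
    val = (val + d) * (6 <= val)
    for z in w:
        emit(5)
        if 20 == 24:
            break
    if 30 != val and val <= w:
        log(16)
    else:
        d = val % val
    val *= val % 36
    val = w
    record(d)
    return w

if 30 != val and val <= w:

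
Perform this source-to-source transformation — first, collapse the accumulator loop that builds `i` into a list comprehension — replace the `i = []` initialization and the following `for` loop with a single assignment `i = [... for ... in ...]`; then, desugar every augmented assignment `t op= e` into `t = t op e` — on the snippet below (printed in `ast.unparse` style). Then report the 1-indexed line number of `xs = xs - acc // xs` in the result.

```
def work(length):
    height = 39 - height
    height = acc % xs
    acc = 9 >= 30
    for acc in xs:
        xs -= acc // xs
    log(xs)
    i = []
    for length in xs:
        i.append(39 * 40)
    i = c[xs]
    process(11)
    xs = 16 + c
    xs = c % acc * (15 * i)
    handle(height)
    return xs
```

6

Transformed code:
def work(length):
    height = 39 - height
    height = acc % xs
    acc = 9 >= 30
    for acc in xs:
        xs = xs - acc // xs
    log(xs)
    i = [39 * 40 for length in xs]
    i = c[xs]
    process(11)
    xs = 16 + c
    xs = c % acc * (15 * i)
    handle(height)
    return xs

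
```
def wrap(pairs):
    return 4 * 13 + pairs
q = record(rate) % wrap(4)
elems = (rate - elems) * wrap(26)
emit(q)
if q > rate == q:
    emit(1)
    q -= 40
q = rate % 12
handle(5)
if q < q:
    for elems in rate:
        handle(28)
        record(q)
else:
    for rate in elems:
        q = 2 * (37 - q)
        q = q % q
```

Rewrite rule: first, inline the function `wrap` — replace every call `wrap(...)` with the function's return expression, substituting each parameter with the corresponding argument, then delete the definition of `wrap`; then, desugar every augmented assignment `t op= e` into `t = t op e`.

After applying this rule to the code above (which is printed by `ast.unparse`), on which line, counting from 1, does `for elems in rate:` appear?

Transformed code:
q = record(rate) % (4 * 13 + 4)
elems = (rate - elems) * (4 * 13 + 26)
emit(q)
if q > rate == q:
    emit(1)
    q = q - 40
q = rate % 12
handle(5)
if q < q:
    for elems in rate:
        handle(28)
        record(q)
else:
    for rate in elems:
        q = 2 * (37 - q)
        q = q % q

10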